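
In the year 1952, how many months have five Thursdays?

4

A month has five Thursdays exactly when Thursday falls within its first (length − 28) days.
Jan: 31 days, starts Tue → 5 of Tue, Wed, Thu ✓
Feb: 29 days, starts Fri → 5 of Fri
Mar: 31 days, starts Sat → 5 of Sat, Sun, Mon
Apr: 30 days, starts Tue → 5 of Tue, Wed
May: 31 days, starts Thu → 5 of Thu, Fri, Sat ✓
Jun: 30 days, starts Sun → 5 of Sun, Mon
Jul: 31 days, starts Tue → 5 of Tue, Wed, Thu ✓
Aug: 31 days, starts Fri → 5 of Fri, Sat, Sun
Sep: 30 days, starts Mon → 5 of Mon, Tue
Oct: 31 days, starts Wed → 5 of Wed, Thu, Fri ✓
Nov: 30 days, starts Sat → 5 of Sat, Sun
Dec: 31 days, starts Mon → 5 of Mon, Tue, Wed
Months with five Thursdays: Jan, May, Jul, Oct.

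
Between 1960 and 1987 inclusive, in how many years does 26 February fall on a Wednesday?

Day of week of February 26 in each year:
1960: Fri, 1961: Sun, 1962: Mon, 1963: Tue, 1964: Wed ✓, 1965: Fri, 1966: Sat, 1967: Sun, 1968: Mon, 1969: Wed ✓, 1970: Thu, 1971: Fri, 1972: Sat, 1973: Mon, 1974: Tue, 1975: Wed ✓, 1976: Thu, 1977: Sat, 1978: Sun, 1979: Mon, 1980: Tue, 1981: Thu, 1982: Fri, 1983: Sat, 1984: Sun, 1985: Tue, 1986: Wed ✓, 1987: Thu
Wednesdays: 1964, 1969, 1975, 1986.

4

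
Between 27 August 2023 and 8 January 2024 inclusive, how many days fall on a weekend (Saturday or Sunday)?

27 August 2023 is a Sunday.
That's 135 days from start to end, counting both.
135 = 7 × 19 + 2, so there are 19 full weeks plus 2 extra days.
Each full week contributes 2 weekend days (Sat, Sun): 19 × 2 = 38.
The 2 extra days are Sun, Mon — 1 of them qualifies.
Total: 38 + 1 = 39.

39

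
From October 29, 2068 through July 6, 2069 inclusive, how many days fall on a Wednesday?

36 Wednesdays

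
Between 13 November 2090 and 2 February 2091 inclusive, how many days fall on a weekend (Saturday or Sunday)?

22

13 November 2090 is a Monday.
The range spans 82 days (inclusive of both endpoints).
82 = 7 × 11 + 5, so there are 11 full weeks plus 5 extra days.
Each full week contributes 2 weekend days (Sat, Sun): 11 × 2 = 22.
The 5 extra days are Mon, Tue, Wed, Thu, Fri — none qualify.
Total: 22 + 0 = 22.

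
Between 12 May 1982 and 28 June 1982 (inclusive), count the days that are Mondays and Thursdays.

14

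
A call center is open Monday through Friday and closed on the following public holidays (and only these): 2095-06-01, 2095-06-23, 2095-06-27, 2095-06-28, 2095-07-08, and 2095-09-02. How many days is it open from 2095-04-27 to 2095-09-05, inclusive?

2095-04-27 is a Wednesday.
The range spans 132 days (inclusive of both endpoints).
132 = 7 × 18 + 6, so there are 18 full weeks plus 6 extra days.
Each full week contributes 5 weekdays (Mon–Fri): 18 × 5 = 90.
The 6 extra days are Wed, Thu, Fri, Sat, Sun, Mon — 4 of them qualify.
Total: 90 + 4 = 94.
Holidays: 2095-06-01 (Wed); 2095-06-23 (Thu); 2095-06-27 (Mon); 2095-06-28 (Tue); 2095-07-08 (Fri); 2095-09-02 (Fri).
All 6 holidays fall on weekdays, so subtract 6.
Business days: 94 − 6 = 88.

88 working days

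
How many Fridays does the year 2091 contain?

52

1 January 2091 is a Monday.
From 1 January 2091 to 31 December 2091 is 365 days inclusive.
365 = 7 × 52 + 1, so there are 52 full weeks plus 1 extra day.
Each full week contributes one Friday: 52 so far.
The 1 extra day is Monday — none qualify.
Total: 52 + 0 = 52.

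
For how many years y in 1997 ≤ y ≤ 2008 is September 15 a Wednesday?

2

Day of week of September 15 in each year:
1997: Mon, 1998: Tue, 1999: Wed ✓, 2000: Fri, 2001: Sat, 2002: Sun, 2003: Mon, 2004: Wed ✓, 2005: Thu, 2006: Fri, 2007: Sat, 2008: Mon
Wednesdays: 1999, 2004.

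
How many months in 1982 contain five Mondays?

A month has five Mondays exactly when Monday falls within its first (length − 28) days.
Jan: 31 days, starts Fri → 5 of Fri, Sat, Sun
Feb: 28 days, starts Mon → 5 of (none)
Mar: 31 days, starts Mon → 5 of Mon, Tue, Wed ✓
Apr: 30 days, starts Thu → 5 of Thu, Fri
May: 31 days, starts Sat → 5 of Sat, Sun, Mon ✓
Jun: 30 days, starts Tue → 5 of Tue, Wed
Jul: 31 days, starts Thu → 5 of Thu, Fri, Sat
Aug: 31 days, starts Sun → 5 of Sun, Mon, Tue ✓
Sep: 30 days, starts Wed → 5 of Wed, Thu
Oct: 31 days, starts Fri → 5 of Fri, Sat, Sun
Nov: 30 days, starts Mon → 5 of Mon, Tue ✓
Dec: 31 days, starts Wed → 5 of Wed, Thu, Fri
Months with five Mondays: Mar, May, Aug, Nov.

4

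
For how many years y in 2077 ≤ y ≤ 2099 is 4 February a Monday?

3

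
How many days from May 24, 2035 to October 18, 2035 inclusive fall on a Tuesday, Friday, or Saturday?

63

May 24, 2035 is a Thursday.
The range spans 148 days (inclusive of both endpoints).
148 = 7 × 21 + 1, so there are 21 full weeks plus 1 extra day.
Each full week contributes 3 days from the set (Tue, Fri, Sat): 21 × 3 = 63.
The 1 extra day is Thursday — none qualify.
Total: 63 + 0 = 63.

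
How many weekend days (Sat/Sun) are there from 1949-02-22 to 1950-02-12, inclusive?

102

1949-02-22 is a Tuesday.
That's 356 days from start to end, counting both.
356 = 7 × 50 + 6, so there are 50 full weeks plus 6 extra days.
Each full week contributes 2 weekend days (Sat, Sun): 50 × 2 = 100.
The 6 extra days are Tue, Wed, Thu, Fri, Sat, Sun — 2 of them qualify.
Total: 100 + 2 = 102.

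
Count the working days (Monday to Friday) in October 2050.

October 1, 2050 is a Saturday.
The range spans 31 days (inclusive of both endpoints).
31 = 7 × 4 + 3, so there are 4 full weeks plus 3 extra days.
Each full week contributes 5 weekdays (Mon–Fri): 4 × 5 = 20.
The 3 extra days are Saturday, Sunday, Monday — 1 of them qualifies.
Total: 20 + 1 = 21.

21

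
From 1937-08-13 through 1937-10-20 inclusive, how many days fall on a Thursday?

9 Thursdays

1937-08-13 is a Friday.
The range spans 69 days (inclusive of both endpoints).
69 = 7 × 9 + 6, so there are 9 full weeks plus 6 extra days.
Each full week contributes one Thursday: 9 so far.
The 6 extra days are Fri, Sat, Sun, Mon, Tue, Wed — none qualify.
Total: 9 + 0 = 9.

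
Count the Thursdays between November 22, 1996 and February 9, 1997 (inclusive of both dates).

November 22, 1996 is a Friday.
From November 22, 1996 to February 9, 1997 is 80 days inclusive.
80 = 7 × 11 + 3, so there are 11 full weeks plus 3 extra days.
Each full week contributes one Thursday: 11 so far.
The 3 extra days are Friday, Saturday, Sunday — none qualify.
Total: 11 + 0 = 11.

11 Thursdays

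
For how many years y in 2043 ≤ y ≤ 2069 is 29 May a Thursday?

Day of week of May 29 in each year:
2043: Fri, 2044: Sun, 2045: Mon, 2046: Tue, 2047: Wed, 2048: Fri, 2049: Sat, 2050: Sun, 2051: Mon, 2052: Wed, 2053: Thu ✓, 2054: Fri, 2055: Sat, 2056: Mon, 2057: Tue, 2058: Wed, 2059: Thu ✓, 2060: Sat, 2061: Sun, 2062: Mon, 2063: Tue, 2064: Thu ✓, 2065: Fri, 2066: Sat, 2067: Sun, 2068: Tue, 2069: Wed
Thursdays: 2053, 2059, 2064.

3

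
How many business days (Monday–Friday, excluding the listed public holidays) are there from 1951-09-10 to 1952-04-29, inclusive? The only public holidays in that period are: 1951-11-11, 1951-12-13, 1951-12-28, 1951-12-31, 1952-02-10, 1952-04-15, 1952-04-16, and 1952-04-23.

1951-09-10 is a Monday.
The range spans 233 days (inclusive of both endpoints).
233 = 7 × 33 + 2, so there are 33 full weeks plus 2 extra days.
Each full week contributes 5 weekdays (Mon–Fri): 33 × 5 = 165.
The 2 extra days are Mon, Tue — 2 of them qualify.
Total: 165 + 2 = 167.
Holidays: 1951-11-11 (Sun); 1951-12-13 (Thu); 1951-12-28 (Fri); 1951-12-31 (Mon); 1952-02-10 (Sun); 1952-04-15 (Tue); 1952-04-16 (Wed); 1952-04-23 (Wed).
6 of the 8 holidays fall on weekdays; the rest are weekends and were already excluded.
Business days: 167 − 6 = 161.

161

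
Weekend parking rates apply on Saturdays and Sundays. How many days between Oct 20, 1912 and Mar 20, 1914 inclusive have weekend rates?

Oct 20, 1912 is a Sunday.
That's 517 days from start to end, counting both.
517 = 7 × 73 + 6, so there are 73 full weeks plus 6 extra days.
Each full week contributes 2 weekend days (Sat, Sun): 73 × 2 = 146.
The 6 extra days are Sunday, Monday, Tuesday, Wednesday, Thursday, Friday — 1 of them qualifies.
Total: 146 + 1 = 147.

147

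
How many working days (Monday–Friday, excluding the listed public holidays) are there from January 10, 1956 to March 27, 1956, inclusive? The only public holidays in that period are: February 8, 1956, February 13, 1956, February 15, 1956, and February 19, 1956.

January 10, 1956 is a Tuesday.
That's 78 days from start to end, counting both.
78 = 7 × 11 + 1, so there are 11 full weeks plus 1 extra day.
Each full week contributes 5 weekdays (Mon–Fri): 11 × 5 = 55.
The 1 extra day is Tue — 1 of them qualifies.
Total: 55 + 1 = 56.
Holidays: February 8, 1956 (Wed); February 13, 1956 (Mon); February 15, 1956 (Wed); February 19, 1956 (Sun).
3 of the 4 holidays fall on weekdays; the rest are weekends and were already excluded.
Business days: 56 − 3 = 53.

53 working days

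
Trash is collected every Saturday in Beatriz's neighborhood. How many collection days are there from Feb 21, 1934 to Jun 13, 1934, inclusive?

Feb 21, 1934 is a Wednesday.
The range spans 113 days (inclusive of both endpoints).
113 = 7 × 16 + 1, so there are 16 full weeks plus 1 extra day.
Each full week contributes one Saturday: 16 so far.
The 1 extra day is Wednesday — none qualify.
Total: 16 + 0 = 16.

16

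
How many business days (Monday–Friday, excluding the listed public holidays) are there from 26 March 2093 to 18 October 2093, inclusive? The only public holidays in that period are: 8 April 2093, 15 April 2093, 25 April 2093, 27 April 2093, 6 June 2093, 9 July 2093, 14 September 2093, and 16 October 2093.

141 business days

26 March 2093 is a Thursday.
That's 207 days from start to end, counting both.
207 = 7 × 29 + 4, so there are 29 full weeks plus 4 extra days.
Each full week contributes 5 weekdays (Mon–Fri): 29 × 5 = 145.
The 4 extra days are Thursday, Friday, Saturday, Sunday — 2 of them qualify.
Total: 145 + 2 = 147.
Holidays: 8 April 2093 (Wed); 15 April 2093 (Wed); 25 April 2093 (Sat); 27 April 2093 (Mon); 6 June 2093 (Sat); 9 July 2093 (Thu); 14 September 2093 (Mon); 16 October 2093 (Fri).
6 of the 8 holidays fall on weekdays; the rest are weekends and were already excluded.
Business days: 147 − 6 = 141.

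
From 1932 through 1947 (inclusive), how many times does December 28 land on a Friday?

Day of week of December 28 in each year:
1932: Wed, 1933: Thu, 1934: Fri ✓, 1935: Sat, 1936: Mon, 1937: Tue, 1938: Wed, 1939: Thu, 1940: Sat, 1941: Sun, 1942: Mon, 1943: Tue, 1944: Thu, 1945: Fri ✓, 1946: Sat, 1947: Sun
Fridays: 1934, 1945.

2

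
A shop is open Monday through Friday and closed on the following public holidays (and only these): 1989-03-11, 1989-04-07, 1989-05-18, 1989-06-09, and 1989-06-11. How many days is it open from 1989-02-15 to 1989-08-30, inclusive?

138

1989-02-15 is a Wednesday.
That's 197 days from start to end, counting both.
197 = 7 × 28 + 1, so there are 28 full weeks plus 1 extra day.
Each full week contributes 5 weekdays (Mon–Fri): 28 × 5 = 140.
The 1 extra day is Wednesday — 1 of them qualifies.
Total: 140 + 1 = 141.
Holidays: 1989-03-11 (Sat); 1989-04-07 (Fri); 1989-05-18 (Thu); 1989-06-09 (Fri); 1989-06-11 (Sun).
3 of the 5 holidays fall on weekdays; the rest are weekends and were already excluded.
Business days: 141 − 3 = 138.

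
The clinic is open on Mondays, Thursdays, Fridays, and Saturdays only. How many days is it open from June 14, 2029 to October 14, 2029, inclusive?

71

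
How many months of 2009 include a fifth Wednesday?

4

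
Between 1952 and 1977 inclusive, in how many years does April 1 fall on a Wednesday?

4

Day of week of April 1 in each year:
1952: Tue, 1953: Wed ✓, 1954: Thu, 1955: Fri, 1956: Sun, 1957: Mon, 1958: Tue, 1959: Wed ✓, 1960: Fri, 1961: Sat, 1962: Sun, 1963: Mon, 1964: Wed ✓, 1965: Thu, 1966: Fri, 1967: Sat, 1968: Mon, 1969: Tue, 1970: Wed ✓, 1971: Thu, 1972: Sat, 1973: Sun, 1974: Mon, 1975: Tue, 1976: Thu, 1977: Fri
Wednesdays: 1953, 1959, 1964, 1970.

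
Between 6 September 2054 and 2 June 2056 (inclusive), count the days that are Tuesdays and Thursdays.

6 September 2054 is a Sunday.
That's 636 days from start to end, counting both.
636 = 7 × 90 + 6, so there are 90 full weeks plus 6 extra days.
Each full week contributes 2 days from the set (Tue, Thu): 90 × 2 = 180.
The 6 extra days are Sunday, Monday, Tuesday, Wednesday, Thursday, Friday — 2 of them qualify.
Total: 180 + 2 = 182.

182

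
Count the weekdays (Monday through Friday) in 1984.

261

1984-01-01 is a Sunday.
The range spans 366 days (inclusive of both endpoints).
366 = 7 × 52 + 2, so there are 52 full weeks plus 2 extra days.
Each full week contributes 5 weekdays (Mon–Fri): 52 × 5 = 260.
The 2 extra days are Sun, Mon — 1 of them qualifies.
Total: 260 + 1 = 261.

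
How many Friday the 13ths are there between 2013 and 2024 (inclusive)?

21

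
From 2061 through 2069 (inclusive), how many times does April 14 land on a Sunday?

Day of week of April 14 in each year:
2061: Thu, 2062: Fri, 2063: Sat, 2064: Mon, 2065: Tue, 2066: Wed, 2067: Thu, 2068: Sat, 2069: Sun ✓
Sundays: 2069.

1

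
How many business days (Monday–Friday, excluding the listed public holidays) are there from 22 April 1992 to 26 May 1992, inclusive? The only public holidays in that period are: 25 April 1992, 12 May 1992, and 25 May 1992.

23

22 April 1992 is a Wednesday.
The range spans 35 days (inclusive of both endpoints).
35 = 7 × 5, so the span is exactly 5 full weeks.
Each full week contributes 5 weekdays (Mon–Fri): 5 × 5 = 25.
Total: 25.
Holidays: 25 April 1992 (Sat); 12 May 1992 (Tue); 25 May 1992 (Mon).
2 of the 3 holidays fall on weekdays; the rest are weekends and were already excluded.
Business days: 25 − 2 = 23.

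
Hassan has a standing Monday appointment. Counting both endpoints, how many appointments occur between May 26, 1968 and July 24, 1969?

May 26, 1968 is a Sunday.
The range spans 425 days (inclusive of both endpoints).
425 = 7 × 60 + 5, so there are 60 full weeks plus 5 extra days.
Each full week contributes one Monday: 60 so far.
The 5 extra days are Sunday, Monday, Tuesday, Wednesday, Thursday — 1 of them qualifies.
Total: 60 + 1 = 61.

61 Mondays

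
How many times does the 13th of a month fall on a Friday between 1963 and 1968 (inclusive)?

Friday-the-13ths by year:
1963: Sep, Dec
1964: Mar, Nov
1965: Aug
1966: May
1967: Jan, Oct
1968: Sep, Dec

10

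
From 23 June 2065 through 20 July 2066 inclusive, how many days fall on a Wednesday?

56

23 June 2065 is a Tuesday.
That's 393 days from start to end, counting both.
393 = 7 × 56 + 1, so there are 56 full weeks plus 1 extra day.
Each full week contributes one Wednesday: 56 so far.
The 1 extra day is Tue — none qualify.
Total: 56 + 0 = 56.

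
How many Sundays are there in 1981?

1 January 1981 is a Thursday.
From 1 January 1981 to 31 December 1981 is 365 days inclusive.
365 = 7 × 52 + 1, so there are 52 full weeks plus 1 extra day.
Each full week contributes one Sunday: 52 so far.
The 1 extra day is Thursday — none qualify.
Total: 52 + 0 = 52.

52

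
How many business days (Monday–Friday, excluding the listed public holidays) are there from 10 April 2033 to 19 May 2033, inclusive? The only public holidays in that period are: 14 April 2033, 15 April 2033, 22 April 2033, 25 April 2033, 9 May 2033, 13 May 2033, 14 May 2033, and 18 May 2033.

22 business days

10 April 2033 is a Sunday.
The range spans 40 days (inclusive of both endpoints).
40 = 7 × 5 + 5, so there are 5 full weeks plus 5 extra days.
Each full week contributes 5 weekdays (Mon–Fri): 5 × 5 = 25.
The 5 extra days are Sun, Mon, Tue, Wed, Thu — 4 of them qualify.
Total: 25 + 4 = 29.
Holidays: 14 April 2033 (Thu); 15 April 2033 (Fri); 22 April 2033 (Fri); 25 April 2033 (Mon); 9 May 2033 (Mon); 13 May 2033 (Fri); 14 May 2033 (Sat); 18 May 2033 (Wed).
7 of the 8 holidays fall on weekdays; the rest are weekends and were already excluded.
Business days: 29 − 7 = 22.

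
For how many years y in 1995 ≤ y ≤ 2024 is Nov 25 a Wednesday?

Day of week of November 25 in each year:
1995: Sat, 1996: Mon, 1997: Tue, 1998: Wed ✓, 1999: Thu, 2000: Sat, 2001: Sun, 2002: Mon, 2003: Tue, 2004: Thu, 2005: Fri, 2006: Sat, 2007: Sun, 2008: Tue, 2009: Wed ✓, 2010: Thu, 2011: Fri, 2012: Sun, 2013: Mon, 2014: Tue, 2015: Wed ✓, 2016: Fri, 2017: Sat, 2018: Sun, 2019: Mon, 2020: Wed ✓, 2021: Thu, 2022: Fri, 2023: Sat, 2024: Mon
Wednesdays: 1998, 2009, 2015, 2020.

4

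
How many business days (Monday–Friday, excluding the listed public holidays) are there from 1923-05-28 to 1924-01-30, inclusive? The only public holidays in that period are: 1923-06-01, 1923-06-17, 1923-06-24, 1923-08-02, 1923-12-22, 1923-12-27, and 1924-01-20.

175

1923-05-28 is a Monday.
The range spans 248 days (inclusive of both endpoints).
248 = 7 × 35 + 3, so there are 35 full weeks plus 3 extra days.
Each full week contributes 5 weekdays (Mon–Fri): 35 × 5 = 175.
The 3 extra days are Mon, Tue, Wed — 3 of them qualify.
Total: 175 + 3 = 178.
Holidays: 1923-06-01 (Fri); 1923-06-17 (Sun); 1923-06-24 (Sun); 1923-08-02 (Thu); 1923-12-22 (Sat); 1923-12-27 (Thu); 1924-01-20 (Sun).
3 of the 7 holidays fall on weekdays; the rest are weekends and were already excluded.
Business days: 178 − 3 = 175.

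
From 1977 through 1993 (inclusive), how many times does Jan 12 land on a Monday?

2

Day of week of January 12 in each year:
1977: Wed, 1978: Thu, 1979: Fri, 1980: Sat, 1981: Mon ✓, 1982: Tue, 1983: Wed, 1984: Thu, 1985: Sat, 1986: Sun, 1987: Mon ✓, 1988: Tue, 1989: Thu, 1990: Fri, 1991: Sat, 1992: Sun, 1993: Tue
Mondays: 1981, 1987.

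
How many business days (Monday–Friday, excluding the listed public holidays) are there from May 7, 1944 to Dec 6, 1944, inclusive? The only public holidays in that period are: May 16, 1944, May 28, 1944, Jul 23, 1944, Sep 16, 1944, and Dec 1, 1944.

May 7, 1944 is a Sunday.
That's 214 days from start to end, counting both.
214 = 7 × 30 + 4, so there are 30 full weeks plus 4 extra days.
Each full week contributes 5 weekdays (Mon–Fri): 30 × 5 = 150.
The 4 extra days are Sun, Mon, Tue, Wed — 3 of them qualify.
Total: 150 + 3 = 153.
Holidays: May 16, 1944 (Tue); May 28, 1944 (Sun); Jul 23, 1944 (Sun); Sep 16, 1944 (Sat); Dec 1, 1944 (Fri).
2 of the 5 holidays fall on weekdays; the rest are weekends and were already excluded.
Business days: 153 − 2 = 151.

151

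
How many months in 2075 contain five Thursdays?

A month has five Thursdays exactly when Thursday falls within its first (length − 28) days.
Jan: 31 days, starts Tue → 5 of Tue, Wed, Thu ✓
Feb: 28 days, starts Fri → 5 of (none)
Mar: 31 days, starts Fri → 5 of Fri, Sat, Sun
Apr: 30 days, starts Mon → 5 of Mon, Tue
May: 31 days, starts Wed → 5 of Wed, Thu, Fri ✓
Jun: 30 days, starts Sat → 5 of Sat, Sun
Jul: 31 days, starts Mon → 5 of Mon, Tue, Wed
Aug: 31 days, starts Thu → 5 of Thu, Fri, Sat ✓
Sep: 30 days, starts Sun → 5 of Sun, Mon
Oct: 31 days, starts Tue → 5 of Tue, Wed, Thu ✓
Nov: 30 days, starts Fri → 5 of Fri, Sat
Dec: 31 days, starts Sun → 5 of Sun, Mon, Tue
Months with five Thursdays: Jan, May, Aug, Oct.

4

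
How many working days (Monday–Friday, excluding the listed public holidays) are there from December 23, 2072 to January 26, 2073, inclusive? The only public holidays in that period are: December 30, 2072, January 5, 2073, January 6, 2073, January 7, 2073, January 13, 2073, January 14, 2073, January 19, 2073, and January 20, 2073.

December 23, 2072 is a Friday.
The range spans 35 days (inclusive of both endpoints).
35 = 7 × 5, so the span is exactly 5 full weeks.
Each full week contributes 5 weekdays (Mon–Fri): 5 × 5 = 25.
Holidays: December 30, 2072 (Fri); January 5, 2073 (Thu); January 6, 2073 (Fri); January 7, 2073 (Sat); January 13, 2073 (Fri); January 14, 2073 (Sat); January 19, 2073 (Thu); January 20, 2073 (Fri).
6 of the 8 holidays fall on weekdays; the rest are weekends and were already excluded.
Business days: 25 − 6 = 19.

19 working days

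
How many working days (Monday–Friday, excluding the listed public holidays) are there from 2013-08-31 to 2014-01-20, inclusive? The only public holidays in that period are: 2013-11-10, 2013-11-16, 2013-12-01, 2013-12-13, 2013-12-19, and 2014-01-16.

98

2013-08-31 is a Saturday.
That's 143 days from start to end, counting both.
143 = 7 × 20 + 3, so there are 20 full weeks plus 3 extra days.
Each full week contributes 5 weekdays (Mon–Fri): 20 × 5 = 100.
The 3 extra days are Saturday, Sunday, Monday — 1 of them qualifies.
Total: 100 + 1 = 101.
Holidays: 2013-11-10 (Sun); 2013-11-16 (Sat); 2013-12-01 (Sun); 2013-12-13 (Fri); 2013-12-19 (Thu); 2014-01-16 (Thu).
3 of the 6 holidays fall on weekdays; the rest are weekends and were already excluded.
Business days: 101 − 3 = 98.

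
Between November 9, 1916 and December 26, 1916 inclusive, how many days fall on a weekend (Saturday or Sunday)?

November 9, 1916 is a Thursday.
That's 48 days from start to end, counting both.
48 = 7 × 6 + 6, so there are 6 full weeks plus 6 extra days.
Each full week contributes 2 weekend days (Sat, Sun): 6 × 2 = 12.
The 6 extra days are Thu, Fri, Sat, Sun, Mon, Tue — 2 of them qualify.
Total: 12 + 2 = 14.

14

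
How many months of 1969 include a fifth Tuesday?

4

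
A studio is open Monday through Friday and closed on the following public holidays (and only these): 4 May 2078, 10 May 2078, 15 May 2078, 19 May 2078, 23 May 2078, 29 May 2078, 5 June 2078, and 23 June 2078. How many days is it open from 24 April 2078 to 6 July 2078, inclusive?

24 April 2078 is a Sunday.
That's 74 days from start to end, counting both.
74 = 7 × 10 + 4, so there are 10 full weeks plus 4 extra days.
Each full week contributes 5 weekdays (Mon–Fri): 10 × 5 = 50.
The 4 extra days are Sunday, Monday, Tuesday, Wednesday — 3 of them qualify.
Total: 50 + 3 = 53.
Holidays: 4 May 2078 (Wed); 10 May 2078 (Tue); 15 May 2078 (Sun); 19 May 2078 (Thu); 23 May 2078 (Mon); 29 May 2078 (Sun); 5 June 2078 (Sun); 23 June 2078 (Thu).
5 of the 8 holidays fall on weekdays; the rest are weekends and were already excluded.
Business days: 53 − 5 = 48.

48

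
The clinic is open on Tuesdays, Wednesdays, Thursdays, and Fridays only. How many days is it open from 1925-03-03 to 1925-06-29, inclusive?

68

1925-03-03 is a Tuesday.
From 1925-03-03 to 1925-06-29 is 119 days inclusive.
119 = 7 × 17, so the span is exactly 17 full weeks.
Each full week contributes 4 days from the set (Tue, Wed, Thu, Fri): 17 × 4 = 68.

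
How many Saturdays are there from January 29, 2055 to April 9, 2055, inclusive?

10 Saturdays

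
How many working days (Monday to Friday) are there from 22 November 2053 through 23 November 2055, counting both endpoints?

22 November 2053 is a Saturday.
From 22 November 2053 to 23 November 2055 is 732 days inclusive.
732 = 7 × 104 + 4, so there are 104 full weeks plus 4 extra days.
Each full week contributes 5 weekdays (Mon–Fri): 104 × 5 = 520.
The 4 extra days are Saturday, Sunday, Monday, Tuesday — 2 of them qualify.
Total: 520 + 2 = 522.

522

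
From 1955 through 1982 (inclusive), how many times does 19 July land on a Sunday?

4

Day of week of July 19 in each year:
1955: Tue, 1956: Thu, 1957: Fri, 1958: Sat, 1959: Sun ✓, 1960: Tue, 1961: Wed, 1962: Thu, 1963: Fri, 1964: Sun ✓, 1965: Mon, 1966: Tue, 1967: Wed, 1968: Fri, 1969: Sat, 1970: Sun ✓, 1971: Mon, 1972: Wed, 1973: Thu, 1974: Fri, 1975: Sat, 1976: Mon, 1977: Tue, 1978: Wed, 1979: Thu, 1980: Sat, 1981: Sun ✓, 1982: Mon
Sundays: 1959, 1964, 1970, 1981.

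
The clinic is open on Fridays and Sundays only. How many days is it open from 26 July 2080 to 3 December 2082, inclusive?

246

26 July 2080 is a Friday.
From 26 July 2080 to 3 December 2082 is 861 days inclusive.
861 = 7 × 123, so the span is exactly 123 full weeks.
Each full week contributes 2 days from the set (Fri, Sun): 123 × 2 = 246.
Total: 246.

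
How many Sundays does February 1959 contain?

Feb 1, 1959 is a Sunday.
That's 28 days from start to end, counting both.
28 = 7 × 4, so the span is exactly 4 full weeks.
Each full week contributes one Sunday: 4 so far.

4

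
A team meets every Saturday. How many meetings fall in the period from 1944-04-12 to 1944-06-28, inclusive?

1944-04-12 is a Wednesday.
That's 78 days from start to end, counting both.
78 = 7 × 11 + 1, so there are 11 full weeks plus 1 extra day.
Each full week contributes one Saturday: 11 so far.
The 1 extra day is Wed — none qualify.
Total: 11 + 0 = 11.

11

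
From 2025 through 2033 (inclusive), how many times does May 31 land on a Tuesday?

1

Day of week of May 31 in each year:
2025: Sat, 2026: Sun, 2027: Mon, 2028: Wed, 2029: Thu, 2030: Fri, 2031: Sat, 2032: Mon, 2033: Tue ✓
Tuesdays: 2033.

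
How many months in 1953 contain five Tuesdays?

A month has five Tuesdays exactly when Tuesday falls within its first (length − 28) days.
Jan: 31 days, starts Thu → 5 of Thu, Fri, Sat
Feb: 28 days, starts Sun → 5 of (none)
Mar: 31 days, starts Sun → 5 of Sun, Mon, Tue ✓
Apr: 30 days, starts Wed → 5 of Wed, Thu
May: 31 days, starts Fri → 5 of Fri, Sat, Sun
Jun: 30 days, starts Mon → 5 of Mon, Tue ✓
Jul: 31 days, starts Wed → 5 of Wed, Thu, Fri
Aug: 31 days, starts Sat → 5 of Sat, Sun, Mon
Sep: 30 days, starts Tue → 5 of Tue, Wed ✓
Oct: 31 days, starts Thu → 5 of Thu, Fri, Sat
Nov: 30 days, starts Sun → 5 of Sun, Mon
Dec: 31 days, starts Tue → 5 of Tue, Wed, Thu ✓
Months with five Tuesdays: Mar, Jun, Sep, Dec.

4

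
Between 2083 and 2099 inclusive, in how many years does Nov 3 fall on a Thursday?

2

Day of week of November 3 in each year:
2083: Wed, 2084: Fri, 2085: Sat, 2086: Sun, 2087: Mon, 2088: Wed, 2089: Thu ✓, 2090: Fri, 2091: Sat, 2092: Mon, 2093: Tue, 2094: Wed, 2095: Thu ✓, 2096: Sat, 2097: Sun, 2098: Mon, 2099: Tue
Thursdays: 2089, 2095.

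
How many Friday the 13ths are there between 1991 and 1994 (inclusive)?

6

Friday-the-13ths by year:
1991: Sep, Dec
1992: Mar, Nov
1993: Aug
1994: May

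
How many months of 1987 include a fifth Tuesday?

A month has five Tuesdays exactly when Tuesday falls within its first (length − 28) days.
Jan: 31 days, starts Thu → 5 of Thu, Fri, Sat
Feb: 28 days, starts Sun → 5 of (none)
Mar: 31 days, starts Sun → 5 of Sun, Mon, Tue ✓
Apr: 30 days, starts Wed → 5 of Wed, Thu
May: 31 days, starts Fri → 5 of Fri, Sat, Sun
Jun: 30 days, starts Mon → 5 of Mon, Tue ✓
Jul: 31 days, starts Wed → 5 of Wed, Thu, Fri
Aug: 31 days, starts Sat → 5 of Sat, Sun, Mon
Sep: 30 days, starts Tue → 5 of Tue, Wed ✓
Oct: 31 days, starts Thu → 5 of Thu, Fri, Sat
Nov: 30 days, starts Sun → 5 of Sun, Mon
Dec: 31 days, starts Tue → 5 of Tue, Wed, Thu ✓
Months with five Tuesdays: Mar, Jun, Sep, Dec.

4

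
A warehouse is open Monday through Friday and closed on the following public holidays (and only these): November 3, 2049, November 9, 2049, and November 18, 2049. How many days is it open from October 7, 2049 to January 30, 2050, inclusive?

October 7, 2049 is a Thursday.
The range spans 116 days (inclusive of both endpoints).
116 = 7 × 16 + 4, so there are 16 full weeks plus 4 extra days.
Each full week contributes 5 weekdays (Mon–Fri): 16 × 5 = 80.
The 4 extra days are Thursday, Friday, Saturday, Sunday — 2 of them qualify.
Total: 80 + 2 = 82.
Holidays: November 3, 2049 (Wed); November 9, 2049 (Tue); November 18, 2049 (Thu).
All 3 holidays fall on weekdays, so subtract 3.
Business days: 82 − 3 = 79.

79 business days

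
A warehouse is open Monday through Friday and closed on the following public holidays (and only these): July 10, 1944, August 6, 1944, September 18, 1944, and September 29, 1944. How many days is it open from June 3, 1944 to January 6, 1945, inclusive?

152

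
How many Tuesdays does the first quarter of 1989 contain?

13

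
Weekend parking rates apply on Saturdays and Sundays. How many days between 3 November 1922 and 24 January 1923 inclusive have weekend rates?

3 November 1922 is a Friday.
The range spans 83 days (inclusive of both endpoints).
83 = 7 × 11 + 6, so there are 11 full weeks plus 6 extra days.
Each full week contributes 2 weekend days (Sat, Sun): 11 × 2 = 22.
The 6 extra days are Friday, Saturday, Sunday, Monday, Tuesday, Wednesday — 2 of them qualify.
Total: 22 + 2 = 24.

24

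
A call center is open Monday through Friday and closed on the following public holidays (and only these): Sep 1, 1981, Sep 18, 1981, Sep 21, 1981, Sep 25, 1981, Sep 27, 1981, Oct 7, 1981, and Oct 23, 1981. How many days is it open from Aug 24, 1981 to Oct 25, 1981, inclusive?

39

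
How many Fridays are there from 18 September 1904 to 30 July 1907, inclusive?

18 September 1904 is a Sunday.
That's 1046 days from start to end, counting both.
1046 = 7 × 149 + 3, so there are 149 full weeks plus 3 extra days.
Each full week contributes one Friday: 149 so far.
The 3 extra days are Sunday, Monday, Tuesday — none qualify.
Total: 149 + 0 = 149.

149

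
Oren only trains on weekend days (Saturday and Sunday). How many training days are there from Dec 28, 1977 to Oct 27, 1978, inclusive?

86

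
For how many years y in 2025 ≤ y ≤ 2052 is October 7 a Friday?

4

Day of week of October 7 in each year:
2025: Tue, 2026: Wed, 2027: Thu, 2028: Sat, 2029: Sun, 2030: Mon, 2031: Tue, 2032: Thu, 2033: Fri ✓, 2034: Sat, 2035: Sun, 2036: Tue, 2037: Wed, 2038: Thu, 2039: Fri ✓, 2040: Sun, 2041: Mon, 2042: Tue, 2043: Wed, 2044: Fri ✓, 2045: Sat, 2046: Sun, 2047: Mon, 2048: Wed, 2049: Thu, 2050: Fri ✓, 2051: Sat, 2052: Mon
Fridays: 2033, 2039, 2044, 2050.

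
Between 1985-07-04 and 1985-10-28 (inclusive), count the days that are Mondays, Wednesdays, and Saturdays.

50

1985-07-04 is a Thursday.
The range spans 117 days (inclusive of both endpoints).
117 = 7 × 16 + 5, so there are 16 full weeks plus 5 extra days.
Each full week contributes 3 days from the set (Mon, Wed, Sat): 16 × 3 = 48.
The 5 extra days are Thursday, Friday, Saturday, Sunday, Monday — 2 of them qualify.
Total: 48 + 2 = 50.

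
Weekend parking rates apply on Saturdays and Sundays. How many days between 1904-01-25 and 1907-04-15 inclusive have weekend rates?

336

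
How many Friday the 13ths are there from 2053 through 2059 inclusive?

Friday-the-13ths by year:
2053: Jun
2054: Feb, Mar, Nov
2055: Aug
2056: Oct
2057: Apr, Jul
2058: Sep, Dec
2059: Jun

11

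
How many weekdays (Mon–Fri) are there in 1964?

262 weekdays

Jan 1, 1964 is a Wednesday.
That's 366 days from start to end, counting both.
366 = 7 × 52 + 2, so there are 52 full weeks plus 2 extra days.
Each full week contributes 5 weekdays (Mon–Fri): 52 × 5 = 260.
The 2 extra days are Wed, Thu — 2 of them qualify.
Total: 260 + 2 = 262.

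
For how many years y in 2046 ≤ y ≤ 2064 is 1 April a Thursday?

3

Day of week of April 1 in each year:
2046: Sun, 2047: Mon, 2048: Wed, 2049: Thu ✓, 2050: Fri, 2051: Sat, 2052: Mon, 2053: Tue, 2054: Wed, 2055: Thu ✓, 2056: Sat, 2057: Sun, 2058: Mon, 2059: Tue, 2060: Thu ✓, 2061: Fri, 2062: Sat, 2063: Sun, 2064: Tue
Thursdays: 2049, 2055, 2060.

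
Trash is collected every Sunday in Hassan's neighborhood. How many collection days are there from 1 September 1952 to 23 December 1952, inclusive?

16

1 September 1952 is a Monday.
The range spans 114 days (inclusive of both endpoints).
114 = 7 × 16 + 2, so there are 16 full weeks plus 2 extra days.
Each full week contributes one Sunday: 16 so far.
The 2 extra days are Monday, Tuesday — none qualify.
Total: 16 + 0 = 16.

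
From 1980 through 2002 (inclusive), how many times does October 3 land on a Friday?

3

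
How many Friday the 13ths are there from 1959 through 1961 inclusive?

6

Friday-the-13ths by year:
1959: Feb, Mar, Nov
1960: May
1961: Jan, Oct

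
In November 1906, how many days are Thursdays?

1906-11-01 is a Thursday.
That's 30 days from start to end, counting both.
30 = 7 × 4 + 2, so there are 4 full weeks plus 2 extra days.
Each full week contributes one Thursday: 4 so far.
The 2 extra days are Thursday, Friday — 1 of them qualifies.
Total: 4 + 1 = 5.

5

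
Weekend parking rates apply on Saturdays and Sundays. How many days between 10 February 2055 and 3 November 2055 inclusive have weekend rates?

76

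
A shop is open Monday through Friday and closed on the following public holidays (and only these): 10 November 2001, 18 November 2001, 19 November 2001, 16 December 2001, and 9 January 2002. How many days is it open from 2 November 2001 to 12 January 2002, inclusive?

49

2 November 2001 is a Friday.
The range spans 72 days (inclusive of both endpoints).
72 = 7 × 10 + 2, so there are 10 full weeks plus 2 extra days.
Each full week contributes 5 weekdays (Mon–Fri): 10 × 5 = 50.
The 2 extra days are Fri, Sat — 1 of them qualifies.
Total: 50 + 1 = 51.
Holidays: 10 November 2001 (Sat); 18 November 2001 (Sun); 19 November 2001 (Mon); 16 December 2001 (Sun); 9 January 2002 (Wed).
2 of the 5 holidays fall on weekdays; the rest are weekends and were already excluded.
Business days: 51 − 2 = 49.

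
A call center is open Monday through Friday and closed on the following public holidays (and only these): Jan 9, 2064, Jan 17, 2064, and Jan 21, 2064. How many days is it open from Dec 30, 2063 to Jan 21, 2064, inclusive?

13

Dec 30, 2063 is a Sunday.
The range spans 23 days (inclusive of both endpoints).
23 = 7 × 3 + 2, so there are 3 full weeks plus 2 extra days.
Each full week contributes 5 weekdays (Mon–Fri): 3 × 5 = 15.
The 2 extra days are Sunday, Monday — 1 of them qualifies.
Total: 15 + 1 = 16.
Holidays: Jan 9, 2064 (Wed); Jan 17, 2064 (Thu); Jan 21, 2064 (Mon).
All 3 holidays fall on weekdays, so subtract 3.
Business days: 16 − 3 = 13.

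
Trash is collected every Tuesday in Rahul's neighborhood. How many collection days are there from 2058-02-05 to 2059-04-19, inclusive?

2058-02-05 is a Tuesday.
That's 439 days from start to end, counting both.
439 = 7 × 62 + 5, so there are 62 full weeks plus 5 extra days.
Each full week contributes one Tuesday: 62 so far.
The 5 extra days are Tuesday, Wednesday, Thursday, Friday, Saturday — 1 of them qualifies.
Total: 62 + 1 = 63.

63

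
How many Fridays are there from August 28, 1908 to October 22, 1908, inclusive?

8

August 28, 1908 is a Friday.
That's 56 days from start to end, counting both.
56 = 7 × 8, so the span is exactly 8 full weeks.
Each full week contributes one Friday: 8 so far.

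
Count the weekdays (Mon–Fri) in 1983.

Jan 1, 1983 is a Saturday.
The range spans 365 days (inclusive of both endpoints).
365 = 7 × 52 + 1, so there are 52 full weeks plus 1 extra day.
Each full week contributes 5 weekdays (Mon–Fri): 52 × 5 = 260.
The 1 extra day is Sat — none qualify.
Total: 260 + 0 = 260.

260 weekdays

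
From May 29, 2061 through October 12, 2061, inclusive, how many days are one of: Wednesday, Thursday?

May 29, 2061 is a Sunday.
From May 29, 2061 to October 12, 2061 is 137 days inclusive.
137 = 7 × 19 + 4, so there are 19 full weeks plus 4 extra days.
Each full week contributes 2 days from the set (Wed, Thu): 19 × 2 = 38.
The 4 extra days are Sun, Mon, Tue, Wed — 1 of them qualifies.
Total: 38 + 1 = 39.

39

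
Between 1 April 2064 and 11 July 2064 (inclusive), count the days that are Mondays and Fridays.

29

1 April 2064 is a Tuesday.
From 1 April 2064 to 11 July 2064 is 102 days inclusive.
102 = 7 × 14 + 4, so there are 14 full weeks plus 4 extra days.
Each full week contributes 2 days from the set (Mon, Fri): 14 × 2 = 28.
The 4 extra days are Tue, Wed, Thu, Fri — 1 of them qualifies.
Total: 28 + 1 = 29.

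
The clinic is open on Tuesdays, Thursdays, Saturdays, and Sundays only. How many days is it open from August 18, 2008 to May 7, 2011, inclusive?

August 18, 2008 is a Monday.
That's 993 days from start to end, counting both.
993 = 7 × 141 + 6, so there are 141 full weeks plus 6 extra days.
Each full week contributes 4 days from the set (Tue, Thu, Sat, Sun): 141 × 4 = 564.
The 6 extra days are Mon, Tue, Wed, Thu, Fri, Sat — 3 of them qualify.
Total: 564 + 3 = 567.

567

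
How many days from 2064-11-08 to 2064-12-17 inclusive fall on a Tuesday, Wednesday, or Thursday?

17

2064-11-08 is a Saturday.
From 2064-11-08 to 2064-12-17 is 40 days inclusive.
40 = 7 × 5 + 5, so there are 5 full weeks plus 5 extra days.
Each full week contributes 3 days from the set (Tue, Wed, Thu): 5 × 3 = 15.
The 5 extra days are Sat, Sun, Mon, Tue, Wed — 2 of them qualify.
Total: 15 + 2 = 17.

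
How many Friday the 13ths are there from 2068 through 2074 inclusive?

14

Friday-the-13ths by year:
2068: Jan, Apr, Jul
2069: Sep, Dec
2070: Jun
2071: Feb, Mar, Nov
2072: May
2073: Jan, Oct
2074: Apr, Jul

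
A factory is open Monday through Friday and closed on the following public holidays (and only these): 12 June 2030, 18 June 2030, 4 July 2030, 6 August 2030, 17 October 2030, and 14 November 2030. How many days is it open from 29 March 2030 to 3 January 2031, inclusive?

29 March 2030 is a Friday.
From 29 March 2030 to 3 January 2031 is 281 days inclusive.
281 = 7 × 40 + 1, so there are 40 full weeks plus 1 extra day.
Each full week contributes 5 weekdays (Mon–Fri): 40 × 5 = 200.
The 1 extra day is Fri — 1 of them qualifies.
Total: 200 + 1 = 201.
Holidays: 12 June 2030 (Wed); 18 June 2030 (Tue); 4 July 2030 (Thu); 6 August 2030 (Tue); 17 October 2030 (Thu); 14 November 2030 (Thu).
All 6 holidays fall on weekdays, so subtract 6.
Business days: 201 − 6 = 195.

195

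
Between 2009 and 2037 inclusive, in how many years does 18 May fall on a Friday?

Day of week of May 18 in each year:
2009: Mon, 2010: Tue, 2011: Wed, 2012: Fri ✓, 2013: Sat, 2014: Sun, 2015: Mon, 2016: Wed, 2017: Thu, 2018: Fri ✓, 2019: Sat, 2020: Mon, 2021: Tue, 2022: Wed, 2023: Thu, 2024: Sat, 2025: Sun, 2026: Mon, 2027: Tue, 2028: Thu, 2029: Fri ✓, 2030: Sat, 2031: Sun, 2032: Tue, 2033: Wed, 2034: Thu, 2035: Fri ✓, 2036: Sun, 2037: Mon
Fridays: 2012, 2018, 2029, 2035.

4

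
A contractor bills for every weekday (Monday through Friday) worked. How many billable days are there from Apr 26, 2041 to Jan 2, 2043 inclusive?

Apr 26, 2041 is a Friday.
The range spans 617 days (inclusive of both endpoints).
617 = 7 × 88 + 1, so there are 88 full weeks plus 1 extra day.
Each full week contributes 5 weekdays (Mon–Fri): 88 × 5 = 440.
The 1 extra day is Fri — 1 of them qualifies.
Total: 440 + 1 = 441.

441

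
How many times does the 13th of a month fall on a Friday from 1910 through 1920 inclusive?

18

Friday-the-13ths by year:
1910: May
1911: Jan, Oct
1912: Sep, Dec
1913: Jun
1914: Feb, Mar, Nov
1915: Aug
1916: Oct
1917: Apr, Jul
1918: Sep, Dec
1919: Jun
1920: Feb, Aug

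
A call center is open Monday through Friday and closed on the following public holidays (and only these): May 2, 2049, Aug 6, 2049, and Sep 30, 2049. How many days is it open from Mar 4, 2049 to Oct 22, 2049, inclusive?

165 business days

Mar 4, 2049 is a Thursday.
That's 233 days from start to end, counting both.
233 = 7 × 33 + 2, so there are 33 full weeks plus 2 extra days.
Each full week contributes 5 weekdays (Mon–Fri): 33 × 5 = 165.
The 2 extra days are Thursday, Friday — 2 of them qualify.
Total: 165 + 2 = 167.
Holidays: May 2, 2049 (Sun); Aug 6, 2049 (Fri); Sep 30, 2049 (Thu).
2 of the 3 holidays fall on weekdays; the rest are weekends and were already excluded.
Business days: 167 − 2 = 165.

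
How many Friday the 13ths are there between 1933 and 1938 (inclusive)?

10

Friday-the-13ths by year:
1933: Jan, Oct
1934: Apr, Jul
1935: Sep, Dec
1936: Mar, Nov
1937: Aug
1938: May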